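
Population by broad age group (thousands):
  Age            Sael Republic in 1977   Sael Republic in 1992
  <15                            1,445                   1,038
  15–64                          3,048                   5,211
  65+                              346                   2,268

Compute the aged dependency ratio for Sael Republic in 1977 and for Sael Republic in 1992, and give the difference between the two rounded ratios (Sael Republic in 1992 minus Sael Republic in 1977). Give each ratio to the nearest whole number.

Sael Republic in 1977: 11
Sael Republic in 1992: 44
Difference: +33

Sael Republic in 1977: 346 / 3,048 × 100 = 11
Sael Republic in 1992: 2,268 / 5,211 × 100 = 44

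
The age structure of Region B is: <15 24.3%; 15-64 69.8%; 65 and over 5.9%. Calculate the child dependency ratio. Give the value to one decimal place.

Youth dependency ratio: 34.8

Youth dependency ratio = 24.3 / 69.8 × 100 = 34.8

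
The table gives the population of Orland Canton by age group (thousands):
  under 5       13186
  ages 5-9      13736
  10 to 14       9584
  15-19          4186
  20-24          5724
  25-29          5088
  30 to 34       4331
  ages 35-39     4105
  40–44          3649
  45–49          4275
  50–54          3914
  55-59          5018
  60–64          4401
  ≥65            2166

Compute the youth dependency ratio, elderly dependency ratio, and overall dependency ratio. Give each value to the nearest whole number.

Youth dependency ratio: 82
Old-age dependency ratio: 5
Total dependency ratio: 87

0–14: 13186 + 13736 + 9584 = 36506
15–64: 4186 + 5724 + 5088 + 4331 + 4105 + 3649 + 4275 + 3914 + 5018 + 4401 = 44691
65+: 2166
Youth dependency ratio = 36506 / 44691 × 100 = 82
Old-age dependency ratio = 2166 / 44691 × 100 = 5
Total dependency ratio = (36506 + 2166) / 44691 × 100 = 38672 / 44691 × 100 = 87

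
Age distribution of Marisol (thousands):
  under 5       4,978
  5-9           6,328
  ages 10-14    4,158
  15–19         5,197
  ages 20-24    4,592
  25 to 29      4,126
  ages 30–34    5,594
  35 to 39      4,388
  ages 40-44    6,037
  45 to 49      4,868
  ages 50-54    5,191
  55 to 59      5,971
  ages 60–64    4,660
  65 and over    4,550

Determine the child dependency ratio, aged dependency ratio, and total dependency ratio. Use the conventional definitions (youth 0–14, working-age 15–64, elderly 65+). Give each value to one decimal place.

Youth dependency ratio: 30.5
Old-age dependency ratio: 9.0
Total dependency ratio: 39.5

0–14: 4,978 + 6,328 + 4,158 = 15,464
15–64: 5,197 + 4,592 + 4,126 + 5,594 + 4,388 + 6,037 + 4,868 + 5,191 + 5,971 + 4,660 = 50,624
65+: 4,550
Youth dependency ratio = 15,464 / 50,624 × 100 = 30.5
Old-age dependency ratio = 4,550 / 50,624 × 100 = 9.0
Total dependency ratio = (15,464 + 4,550) / 50,624 × 100 = 20,014 / 50,624 × 100 = 39.5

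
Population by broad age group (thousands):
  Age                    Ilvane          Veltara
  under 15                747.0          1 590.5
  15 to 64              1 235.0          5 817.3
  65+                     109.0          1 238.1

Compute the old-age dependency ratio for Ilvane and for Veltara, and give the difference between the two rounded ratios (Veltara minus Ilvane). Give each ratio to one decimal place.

Ilvane: 109.0 / 1 235.0 × 100 = 8.8
Veltara: 1 238.1 / 5 817.3 × 100 = 21.3

Ilvane: 8.8
Veltara: 21.3
Difference: +12.5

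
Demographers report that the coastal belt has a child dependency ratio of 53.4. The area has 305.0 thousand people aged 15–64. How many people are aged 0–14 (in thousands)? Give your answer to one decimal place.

Youth dependency ratio = youth / working-age × 100
53.4 = Y / 305.0 × 100
⇒ 162.9

Aged 0–14: 162.9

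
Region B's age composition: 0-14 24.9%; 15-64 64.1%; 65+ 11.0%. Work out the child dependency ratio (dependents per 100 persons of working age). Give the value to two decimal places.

Youth dependency ratio: 38.85

Youth dependency ratio = 24.9 / 64.1 × 100 = 38.85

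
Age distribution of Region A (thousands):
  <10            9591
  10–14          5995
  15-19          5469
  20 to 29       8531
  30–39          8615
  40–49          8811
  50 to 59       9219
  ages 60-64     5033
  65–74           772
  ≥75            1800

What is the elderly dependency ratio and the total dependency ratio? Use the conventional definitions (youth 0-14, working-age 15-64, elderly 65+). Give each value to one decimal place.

0–14: 9591 + 5995 = 15586
15–64: 5469 + 8531 + 8615 + 8811 + 9219 + 5033 = 45678
65+: 772 + 1800 = 2572
Old-age dependency ratio = 2572 / 45678 × 100 = 5.6
Total dependency ratio = (15586 + 2572) / 45678 × 100 = 18158 / 45678 × 100 = 39.8

Old-age dependency ratio: 5.6
Total dependency ratio: 39.8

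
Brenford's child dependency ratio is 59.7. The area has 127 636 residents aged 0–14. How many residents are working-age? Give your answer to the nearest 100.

Youth dependency ratio = youth / working-age × 100
59.7 = 127 636 / W × 100
⇒ 213 800

Working-age: 213 800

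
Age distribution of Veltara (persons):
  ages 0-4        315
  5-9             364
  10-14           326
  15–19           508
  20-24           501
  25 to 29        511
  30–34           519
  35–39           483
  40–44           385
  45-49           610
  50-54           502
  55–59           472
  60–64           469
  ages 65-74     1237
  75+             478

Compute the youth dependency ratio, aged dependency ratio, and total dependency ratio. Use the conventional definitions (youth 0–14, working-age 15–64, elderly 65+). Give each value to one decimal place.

0–14: 315 + 364 + 326 = 1005
15–64: 508 + 501 + 511 + 519 + 483 + 385 + 610 + 502 + 472 + 469 = 4960
65+: 1237 + 478 = 1715
Youth dependency ratio = 1005 / 4960 × 100 = 20.3
Old-age dependency ratio = 1715 / 4960 × 100 = 34.6
Total dependency ratio = (1005 + 1715) / 4960 × 100 = 2720 / 4960 × 100 = 54.8

Youth dependency ratio: 20.3
Old-age dependency ratio: 34.6
Total dependency ratio: 54.8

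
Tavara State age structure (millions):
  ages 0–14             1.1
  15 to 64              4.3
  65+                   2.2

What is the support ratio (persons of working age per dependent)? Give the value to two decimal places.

Support ratio = 4.3 / (1.1 + 2.2) = 4.3 / 3.3 = 1.30

Support ratio: 1.30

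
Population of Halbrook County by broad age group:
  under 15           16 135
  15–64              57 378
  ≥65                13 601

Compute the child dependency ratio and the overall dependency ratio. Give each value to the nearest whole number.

Youth dependency ratio: 28
Total dependency ratio: 52

Youth dependency ratio = 16 135 / 57 378 × 100 = 28
Total dependency ratio = (16 135 + 13 601) / 57 378 × 100 = 29 736 / 57 378 × 100 = 52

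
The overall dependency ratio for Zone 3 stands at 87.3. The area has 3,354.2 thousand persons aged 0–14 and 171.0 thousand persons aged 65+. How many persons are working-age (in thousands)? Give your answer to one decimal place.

Working-age: 4,038.0

Total dependency ratio = (youth + elderly) / working-age × 100
87.3 = (3,354.2 + 171.0) / W × 100
⇒ 4,038.0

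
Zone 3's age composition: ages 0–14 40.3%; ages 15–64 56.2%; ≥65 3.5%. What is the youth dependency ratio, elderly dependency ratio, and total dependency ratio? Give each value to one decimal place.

Youth dependency ratio = 40.3 / 56.2 × 100 = 71.7
Old-age dependency ratio = 3.5 / 56.2 × 100 = 6.2
Total dependency ratio = (40.3 + 3.5) / 56.2 × 100 = 43.8 / 56.2 × 100 = 77.9

Youth dependency ratio: 71.7
Old-age dependency ratio: 6.2
Total dependency ratio: 77.9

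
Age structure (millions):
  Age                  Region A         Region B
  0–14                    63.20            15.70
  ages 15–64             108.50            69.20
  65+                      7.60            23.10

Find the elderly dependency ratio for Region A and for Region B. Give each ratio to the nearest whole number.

Region A: 7
Region B: 33

Region A: 7.60 / 108.50 × 100 = 7
Region B: 23.10 / 69.20 × 100 = 33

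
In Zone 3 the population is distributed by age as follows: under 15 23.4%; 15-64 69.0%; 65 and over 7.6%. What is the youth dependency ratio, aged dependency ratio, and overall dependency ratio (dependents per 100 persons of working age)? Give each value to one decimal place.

Youth dependency ratio = 23.4 / 69.0 × 100 = 33.9
Old-age dependency ratio = 7.6 / 69.0 × 100 = 11.0
Total dependency ratio = (23.4 + 7.6) / 69.0 × 100 = 31.0 / 69.0 × 100 = 44.9

Youth dependency ratio: 33.9
Old-age dependency ratio: 11.0
Total dependency ratio: 44.9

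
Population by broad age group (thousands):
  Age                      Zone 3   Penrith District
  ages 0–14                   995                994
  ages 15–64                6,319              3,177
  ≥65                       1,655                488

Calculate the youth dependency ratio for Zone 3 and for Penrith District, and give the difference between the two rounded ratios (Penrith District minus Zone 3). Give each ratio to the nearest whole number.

Zone 3: 995 / 6,319 × 100 = 16
Penrith District: 994 / 3,177 × 100 = 31

Zone 3: 16
Penrith District: 31
Difference: +15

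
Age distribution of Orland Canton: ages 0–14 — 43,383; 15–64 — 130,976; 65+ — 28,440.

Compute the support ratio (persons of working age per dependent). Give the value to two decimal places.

Support ratio = 130,976 / (43,383 + 28,440) = 130,976 / 71,823 = 1.82

Support ratio: 1.82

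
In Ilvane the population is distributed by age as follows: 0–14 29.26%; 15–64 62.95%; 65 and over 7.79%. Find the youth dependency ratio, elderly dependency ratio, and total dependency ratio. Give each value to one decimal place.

Youth dependency ratio = 29.26 / 62.95 × 100 = 46.5
Old-age dependency ratio = 7.79 / 62.95 × 100 = 12.4
Total dependency ratio = (29.26 + 7.79) / 62.95 × 100 = 37.05 / 62.95 × 100 = 58.9

Youth dependency ratio: 46.5
Old-age dependency ratio: 12.4
Total dependency ratio: 58.9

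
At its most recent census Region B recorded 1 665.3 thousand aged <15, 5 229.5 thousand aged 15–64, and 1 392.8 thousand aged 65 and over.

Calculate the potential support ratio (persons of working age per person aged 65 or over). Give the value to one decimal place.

Potential support ratio: 3.8

Potential support ratio = 5 229.5 / 1 392.8 = 3.8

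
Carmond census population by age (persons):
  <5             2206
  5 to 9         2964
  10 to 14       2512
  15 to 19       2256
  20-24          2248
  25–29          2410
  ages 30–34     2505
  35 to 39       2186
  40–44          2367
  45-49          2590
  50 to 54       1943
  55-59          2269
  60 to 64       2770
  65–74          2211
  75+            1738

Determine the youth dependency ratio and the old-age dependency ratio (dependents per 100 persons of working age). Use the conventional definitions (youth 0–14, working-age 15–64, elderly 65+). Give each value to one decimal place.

0–14: 2206 + 2964 + 2512 = 7682
15–64: 2256 + 2248 + 2410 + 2505 + 2186 + 2367 + 2590 + 1943 + 2269 + 2770 = 23544
65+: 2211 + 1738 = 3949
Youth dependency ratio = 7682 / 23544 × 100 = 32.6
Old-age dependency ratio = 3949 / 23544 × 100 = 16.8

Youth dependency ratio: 32.6
Old-age dependency ratio: 16.8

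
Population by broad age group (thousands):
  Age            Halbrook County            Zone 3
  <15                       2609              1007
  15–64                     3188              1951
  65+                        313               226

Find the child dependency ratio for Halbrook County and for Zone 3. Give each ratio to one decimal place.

Halbrook County: 2609 / 3188 × 100 = 81.8
Zone 3: 1007 / 1951 × 100 = 51.6

Halbrook County: 81.8
Zone 3: 51.6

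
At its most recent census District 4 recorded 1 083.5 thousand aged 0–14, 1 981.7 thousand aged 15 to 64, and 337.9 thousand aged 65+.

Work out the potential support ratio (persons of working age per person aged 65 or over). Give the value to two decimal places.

Potential support ratio = 1 981.7 / 337.9 = 5.86

Potential support ratio: 5.86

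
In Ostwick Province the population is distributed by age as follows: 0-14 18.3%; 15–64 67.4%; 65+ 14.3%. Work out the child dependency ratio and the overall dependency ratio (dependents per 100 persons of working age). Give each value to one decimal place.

Youth dependency ratio = 18.3 / 67.4 × 100 = 27.2
Total dependency ratio = (18.3 + 14.3) / 67.4 × 100 = 32.6 / 67.4 × 100 = 48.4

Youth dependency ratio: 27.2
Total dependency ratio: 48.4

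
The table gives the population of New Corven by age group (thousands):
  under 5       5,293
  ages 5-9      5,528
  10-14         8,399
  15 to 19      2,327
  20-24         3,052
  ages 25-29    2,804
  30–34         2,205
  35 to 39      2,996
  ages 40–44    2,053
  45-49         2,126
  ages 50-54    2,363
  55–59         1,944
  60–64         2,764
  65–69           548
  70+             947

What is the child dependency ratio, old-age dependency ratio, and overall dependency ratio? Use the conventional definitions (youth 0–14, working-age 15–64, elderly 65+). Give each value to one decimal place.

Youth dependency ratio: 78.0
Old-age dependency ratio: 6.1
Total dependency ratio: 84.1

0–14: 5,293 + 5,528 + 8,399 = 19,220
15–64: 2,327 + 3,052 + 2,804 + 2,205 + 2,996 + 2,053 + 2,126 + 2,363 + 1,944 + 2,764 = 24,634
65+: 548 + 947 = 1,495
Youth dependency ratio = 19,220 / 24,634 × 100 = 78.0
Old-age dependency ratio = 1,495 / 24,634 × 100 = 6.1
Total dependency ratio = (19,220 + 1,495) / 24,634 × 100 = 20,715 / 24,634 × 100 = 84.1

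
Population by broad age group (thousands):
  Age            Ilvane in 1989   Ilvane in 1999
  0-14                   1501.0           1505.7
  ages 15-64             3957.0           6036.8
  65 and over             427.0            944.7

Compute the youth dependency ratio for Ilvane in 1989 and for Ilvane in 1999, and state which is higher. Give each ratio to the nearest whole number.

Ilvane in 1989: 38
Ilvane in 1999: 25
Higher: Ilvane in 1989

Ilvane in 1989: 1501.0 / 3957.0 × 100 = 38
Ilvane in 1999: 1505.7 / 6036.8 × 100 = 25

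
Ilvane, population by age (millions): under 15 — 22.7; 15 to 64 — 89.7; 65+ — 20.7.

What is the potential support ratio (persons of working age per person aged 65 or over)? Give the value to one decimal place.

Potential support ratio = 89.7 / 20.7 = 4.3

Potential support ratio: 4.3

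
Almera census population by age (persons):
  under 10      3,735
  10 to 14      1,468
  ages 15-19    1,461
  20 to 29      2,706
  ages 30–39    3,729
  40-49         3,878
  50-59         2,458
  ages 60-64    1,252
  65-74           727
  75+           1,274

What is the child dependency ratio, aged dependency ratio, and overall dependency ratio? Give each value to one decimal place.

0–14: 3,735 + 1,468 = 5,203
15–64: 1,461 + 2,706 + 3,729 + 3,878 + 2,458 + 1,252 = 15,484
65+: 727 + 1,274 = 2,001
Youth dependency ratio = 5,203 / 15,484 × 100 = 33.6
Old-age dependency ratio = 2,001 / 15,484 × 100 = 12.9
Total dependency ratio = (5,203 + 2,001) / 15,484 × 100 = 7,204 / 15,484 × 100 = 46.5

Youth dependency ratio: 33.6
Old-age dependency ratio: 12.9
Total dependency ratio: 46.5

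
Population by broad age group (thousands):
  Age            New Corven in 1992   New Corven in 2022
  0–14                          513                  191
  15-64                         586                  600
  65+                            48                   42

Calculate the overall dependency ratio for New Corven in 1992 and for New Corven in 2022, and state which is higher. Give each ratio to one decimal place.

New Corven in 1992: (513 + 48) / 586 × 100 = 561 / 586 × 100 = 95.7
New Corven in 2022: (191 + 42) / 600 × 100 = 233 / 600 × 100 = 38.8

New Corven in 1992: 95.7
New Corven in 2022: 38.8
Higher: New Corven in 1992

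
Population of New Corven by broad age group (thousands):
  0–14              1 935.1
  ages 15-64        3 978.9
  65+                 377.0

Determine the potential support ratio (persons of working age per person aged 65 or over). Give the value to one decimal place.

Potential support ratio = 3 978.9 / 377.0 = 10.6

Potential support ratio: 10.6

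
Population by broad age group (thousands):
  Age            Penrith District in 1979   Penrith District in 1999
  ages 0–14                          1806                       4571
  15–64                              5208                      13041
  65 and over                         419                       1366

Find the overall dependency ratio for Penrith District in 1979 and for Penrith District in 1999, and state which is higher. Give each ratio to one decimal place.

Penrith District in 1979: (1806 + 419) / 5208 × 100 = 2225 / 5208 × 100 = 42.7
Penrith District in 1999: (4571 + 1366) / 13041 × 100 = 5937 / 13041 × 100 = 45.5

Penrith District in 1979: 42.7
Penrith District in 1999: 45.5
Higher: Penrith District in 1999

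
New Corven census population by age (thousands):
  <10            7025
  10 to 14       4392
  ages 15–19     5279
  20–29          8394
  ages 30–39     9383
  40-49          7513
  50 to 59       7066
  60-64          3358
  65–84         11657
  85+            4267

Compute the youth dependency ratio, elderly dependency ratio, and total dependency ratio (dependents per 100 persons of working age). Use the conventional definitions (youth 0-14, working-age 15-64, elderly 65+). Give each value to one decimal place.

Youth dependency ratio: 27.9
Old-age dependency ratio: 38.8
Total dependency ratio: 66.7

0–14: 7025 + 4392 = 11417
15–64: 5279 + 8394 + 9383 + 7513 + 7066 + 3358 = 40993
65+: 11657 + 4267 = 15924
Youth dependency ratio = 11417 / 40993 × 100 = 27.9
Old-age dependency ratio = 15924 / 40993 × 100 = 38.8
Total dependency ratio = (11417 + 15924) / 40993 × 100 = 27341 / 40993 × 100 = 66.7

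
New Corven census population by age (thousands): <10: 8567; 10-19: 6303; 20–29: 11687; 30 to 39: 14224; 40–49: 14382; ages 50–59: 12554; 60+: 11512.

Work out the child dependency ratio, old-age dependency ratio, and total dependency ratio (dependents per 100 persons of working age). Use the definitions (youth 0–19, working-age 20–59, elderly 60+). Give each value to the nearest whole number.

Youth dependency ratio: 28
Old-age dependency ratio: 22
Total dependency ratio: 50

0–19: 8567 + 6303 = 14870
20–59: 11687 + 14224 + 14382 + 12554 = 52847
60+: 11512
Youth dependency ratio = 14870 / 52847 × 100 = 28
Old-age dependency ratio = 11512 / 52847 × 100 = 22
Total dependency ratio = (14870 + 11512) / 52847 × 100 = 26382 / 52847 × 100 = 50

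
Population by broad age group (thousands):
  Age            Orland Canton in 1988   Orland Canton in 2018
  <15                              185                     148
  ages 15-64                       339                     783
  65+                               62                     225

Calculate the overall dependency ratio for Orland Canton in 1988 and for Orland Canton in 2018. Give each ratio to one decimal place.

Orland Canton in 1988: 72.9
Orland Canton in 2018: 47.6

Orland Canton in 1988: (185 + 62) / 339 × 100 = 247 / 339 × 100 = 72.9
Orland Canton in 2018: (148 + 225) / 783 × 100 = 373 / 783 × 100 = 47.6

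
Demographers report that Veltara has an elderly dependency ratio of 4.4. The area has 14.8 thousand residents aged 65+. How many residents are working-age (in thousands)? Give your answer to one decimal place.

Old-age dependency ratio = elderly / working-age × 100
4.4 = 14.8 / W × 100
⇒ 336.4

Working-age: 336.4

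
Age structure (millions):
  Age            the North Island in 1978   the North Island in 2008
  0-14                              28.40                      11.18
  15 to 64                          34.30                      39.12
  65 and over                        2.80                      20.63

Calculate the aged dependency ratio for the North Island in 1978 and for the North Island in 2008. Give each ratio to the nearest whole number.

the North Island in 1978: 8
the North Island in 2008: 53

the North Island in 1978: 2.80 / 34.30 × 100 = 8
the North Island in 2008: 20.63 / 39.12 × 100 = 53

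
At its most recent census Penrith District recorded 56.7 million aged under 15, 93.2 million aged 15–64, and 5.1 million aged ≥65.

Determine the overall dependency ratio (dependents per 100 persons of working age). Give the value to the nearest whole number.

Total dependency ratio = (56.7 + 5.1) / 93.2 × 100 = 61.8 / 93.2 × 100 = 66

Total dependency ratio: 66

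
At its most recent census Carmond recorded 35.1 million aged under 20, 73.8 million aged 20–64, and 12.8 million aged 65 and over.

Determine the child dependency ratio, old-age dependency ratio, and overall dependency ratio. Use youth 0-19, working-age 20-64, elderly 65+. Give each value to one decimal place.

Youth dependency ratio = 35.1 / 73.8 × 100 = 47.6
Old-age dependency ratio = 12.8 / 73.8 × 100 = 17.3
Total dependency ratio = (35.1 + 12.8) / 73.8 × 100 = 47.9 / 73.8 × 100 = 64.9

Youth dependency ratio: 47.6
Old-age dependency ratio: 17.3
Total dependency ratio: 64.9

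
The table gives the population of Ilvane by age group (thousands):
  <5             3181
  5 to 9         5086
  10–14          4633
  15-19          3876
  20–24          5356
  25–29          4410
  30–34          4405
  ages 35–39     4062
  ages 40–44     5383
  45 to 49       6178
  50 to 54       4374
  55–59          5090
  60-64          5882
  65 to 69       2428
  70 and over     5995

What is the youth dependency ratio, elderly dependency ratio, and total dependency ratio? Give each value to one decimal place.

Youth dependency ratio: 26.3
Old-age dependency ratio: 17.2
Total dependency ratio: 43.5

0–14: 3181 + 5086 + 4633 = 12900
15–64: 3876 + 5356 + 4410 + 4405 + 4062 + 5383 + 6178 + 4374 + 5090 + 5882 = 49016
65+: 2428 + 5995 = 8423
Youth dependency ratio = 12900 / 49016 × 100 = 26.3
Old-age dependency ratio = 8423 / 49016 × 100 = 17.2
Total dependency ratio = (12900 + 8423) / 49016 × 100 = 21323 / 49016 × 100 = 43.5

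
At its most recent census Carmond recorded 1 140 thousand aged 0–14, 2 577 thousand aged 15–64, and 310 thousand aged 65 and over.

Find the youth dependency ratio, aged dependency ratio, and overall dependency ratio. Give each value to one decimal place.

Youth dependency ratio: 44.2
Old-age dependency ratio: 12.0
Total dependency ratio: 56.3

Youth dependency ratio = 1 140 / 2 577 × 100 = 44.2
Old-age dependency ratio = 310 / 2 577 × 100 = 12.0
Total dependency ratio = (1 140 + 310) / 2 577 × 100 = 1 450 / 2 577 × 100 = 56.3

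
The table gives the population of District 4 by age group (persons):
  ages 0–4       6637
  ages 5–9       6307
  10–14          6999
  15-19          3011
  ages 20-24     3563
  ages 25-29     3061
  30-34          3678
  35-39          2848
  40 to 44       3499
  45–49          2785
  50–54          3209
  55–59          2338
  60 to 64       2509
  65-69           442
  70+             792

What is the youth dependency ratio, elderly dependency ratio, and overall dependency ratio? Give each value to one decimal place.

0–14: 6637 + 6307 + 6999 = 19943
15–64: 3011 + 3563 + 3061 + 3678 + 2848 + 3499 + 2785 + 3209 + 2338 + 2509 = 30501
65+: 442 + 792 = 1234
Youth dependency ratio = 19943 / 30501 × 100 = 65.4
Old-age dependency ratio = 1234 / 30501 × 100 = 4.0
Total dependency ratio = (19943 + 1234) / 30501 × 100 = 21177 / 30501 × 100 = 69.4

Youth dependency ratio: 65.4
Old-age dependency ratio: 4.0
Total dependency ratio: 69.4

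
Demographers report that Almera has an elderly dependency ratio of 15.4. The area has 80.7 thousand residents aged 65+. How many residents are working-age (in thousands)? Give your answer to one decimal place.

Old-age dependency ratio = elderly / working-age × 100
15.4 = 80.7 / W × 100
⇒ 524.0

Working-age: 524.0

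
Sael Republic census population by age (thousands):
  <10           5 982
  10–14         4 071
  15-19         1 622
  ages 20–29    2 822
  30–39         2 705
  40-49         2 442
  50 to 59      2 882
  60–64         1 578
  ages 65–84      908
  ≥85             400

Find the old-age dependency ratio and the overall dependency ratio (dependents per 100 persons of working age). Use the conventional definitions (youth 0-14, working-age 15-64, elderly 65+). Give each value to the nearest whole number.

Old-age dependency ratio: 9
Total dependency ratio: 81

0–14: 5 982 + 4 071 = 10 053
15–64: 1 622 + 2 822 + 2 705 + 2 442 + 2 882 + 1 578 = 14 051
65+: 908 + 400 = 1 308
Old-age dependency ratio = 1 308 / 14 051 × 100 = 9
Total dependency ratio = (10 053 + 1 308) / 14 051 × 100 = 11 361 / 14 051 × 100 = 81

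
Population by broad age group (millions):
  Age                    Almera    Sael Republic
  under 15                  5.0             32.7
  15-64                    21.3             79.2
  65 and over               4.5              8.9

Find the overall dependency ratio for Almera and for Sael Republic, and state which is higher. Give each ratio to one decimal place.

Almera: (5.0 + 4.5) / 21.3 × 100 = 9.5 / 21.3 × 100 = 44.6
Sael Republic: (32.7 + 8.9) / 79.2 × 100 = 41.6 / 79.2 × 100 = 52.5

Almera: 44.6
Sael Republic: 52.5
Higher: Sael Republic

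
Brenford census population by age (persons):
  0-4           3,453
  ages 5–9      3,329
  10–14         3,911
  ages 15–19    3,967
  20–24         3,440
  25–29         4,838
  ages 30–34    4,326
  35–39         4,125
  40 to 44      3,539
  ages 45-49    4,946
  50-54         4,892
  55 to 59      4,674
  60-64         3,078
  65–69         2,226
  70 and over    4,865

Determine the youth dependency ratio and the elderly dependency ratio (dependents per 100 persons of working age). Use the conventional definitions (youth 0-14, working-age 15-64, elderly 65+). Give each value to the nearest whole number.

0–14: 3,453 + 3,329 + 3,911 = 10,693
15–64: 3,967 + 3,440 + 4,838 + 4,326 + 4,125 + 3,539 + 4,946 + 4,892 + 4,674 + 3,078 = 41,825
65+: 2,226 + 4,865 = 7,091
Youth dependency ratio = 10,693 / 41,825 × 100 = 26
Old-age dependency ratio = 7,091 / 41,825 × 100 = 17

Youth dependency ratio: 26
Old-age dependency ratio: 17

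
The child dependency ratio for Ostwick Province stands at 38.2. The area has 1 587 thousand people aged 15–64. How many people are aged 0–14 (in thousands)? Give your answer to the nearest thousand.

Aged 0–14: 606

Youth dependency ratio = youth / working-age × 100
38.2 = Y / 1 587 × 100
⇒ 606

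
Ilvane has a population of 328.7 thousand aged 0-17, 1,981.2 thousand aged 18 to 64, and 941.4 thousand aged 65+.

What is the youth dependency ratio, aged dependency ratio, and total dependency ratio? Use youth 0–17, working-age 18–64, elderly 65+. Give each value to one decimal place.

Youth dependency ratio: 16.6
Old-age dependency ratio: 47.5
Total dependency ratio: 64.1

Youth dependency ratio = 328.7 / 1,981.2 × 100 = 16.6
Old-age dependency ratio = 941.4 / 1,981.2 × 100 = 47.5
Total dependency ratio = (328.7 + 941.4) / 1,981.2 × 100 = 1,270.1 / 1,981.2 × 100 = 64.1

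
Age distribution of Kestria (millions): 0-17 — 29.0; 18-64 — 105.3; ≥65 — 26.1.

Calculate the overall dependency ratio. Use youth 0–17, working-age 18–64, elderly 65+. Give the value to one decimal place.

Total dependency ratio: 52.3

Total dependency ratio = (29.0 + 26.1) / 105.3 × 100 = 55.1 / 105.3 × 100 = 52.3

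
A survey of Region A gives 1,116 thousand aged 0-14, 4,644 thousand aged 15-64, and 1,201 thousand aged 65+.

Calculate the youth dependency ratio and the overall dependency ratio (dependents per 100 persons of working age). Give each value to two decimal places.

Youth dependency ratio = 1,116 / 4,644 × 100 = 24.03
Total dependency ratio = (1,116 + 1,201) / 4,644 × 100 = 2,317 / 4,644 × 100 = 49.89

Youth dependency ratio: 24.03
Total dependency ratio: 49.89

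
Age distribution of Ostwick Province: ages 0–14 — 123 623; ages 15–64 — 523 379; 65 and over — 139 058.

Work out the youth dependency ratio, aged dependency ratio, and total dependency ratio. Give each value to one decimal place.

Youth dependency ratio: 23.6
Old-age dependency ratio: 26.6
Total dependency ratio: 50.2

Youth dependency ratio = 123 623 / 523 379 × 100 = 23.6
Old-age dependency ratio = 139 058 / 523 379 × 100 = 26.6
Total dependency ratio = (123 623 + 139 058) / 523 379 × 100 = 262 681 / 523 379 × 100 = 50.2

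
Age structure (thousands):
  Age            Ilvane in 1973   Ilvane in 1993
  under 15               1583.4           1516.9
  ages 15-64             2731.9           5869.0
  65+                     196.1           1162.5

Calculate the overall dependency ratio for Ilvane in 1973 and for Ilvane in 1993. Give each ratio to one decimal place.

Ilvane in 1973: (1583.4 + 196.1) / 2731.9 × 100 = 1779.5 / 2731.9 × 100 = 65.1
Ilvane in 1993: (1516.9 + 1162.5) / 5869.0 × 100 = 2679.4 / 5869.0 × 100 = 45.7

Ilvane in 1973: 65.1
Ilvane in 1993: 45.7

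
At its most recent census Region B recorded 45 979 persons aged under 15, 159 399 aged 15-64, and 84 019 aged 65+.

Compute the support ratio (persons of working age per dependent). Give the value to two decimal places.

Support ratio = 159 399 / (45 979 + 84 019) = 159 399 / 129 998 = 1.23

Support ratio: 1.23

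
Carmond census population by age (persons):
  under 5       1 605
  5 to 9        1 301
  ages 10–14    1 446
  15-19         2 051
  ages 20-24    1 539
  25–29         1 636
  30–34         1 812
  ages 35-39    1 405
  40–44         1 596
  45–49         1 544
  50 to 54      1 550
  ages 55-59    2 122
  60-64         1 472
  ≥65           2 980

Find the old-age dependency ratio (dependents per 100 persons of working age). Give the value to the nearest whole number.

0–14: 1 605 + 1 301 + 1 446 = 4 352
15–64: 2 051 + 1 539 + 1 636 + 1 812 + 1 405 + 1 596 + 1 544 + 1 550 + 2 122 + 1 472 = 16 727
65+: 2 980
Old-age dependency ratio = 2 980 / 16 727 × 100 = 18

Old-age dependency ratio: 18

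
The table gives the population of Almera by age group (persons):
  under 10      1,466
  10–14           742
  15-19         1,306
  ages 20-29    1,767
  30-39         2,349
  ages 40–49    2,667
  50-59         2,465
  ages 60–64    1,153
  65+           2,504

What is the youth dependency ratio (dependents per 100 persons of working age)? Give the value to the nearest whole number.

0–14: 1,466 + 742 = 2,208
15–64: 1,306 + 1,767 + 2,349 + 2,667 + 2,465 + 1,153 = 11,707
65+: 2,504
Youth dependency ratio = 2,208 / 11,707 × 100 = 19

Youth dependency ratio: 19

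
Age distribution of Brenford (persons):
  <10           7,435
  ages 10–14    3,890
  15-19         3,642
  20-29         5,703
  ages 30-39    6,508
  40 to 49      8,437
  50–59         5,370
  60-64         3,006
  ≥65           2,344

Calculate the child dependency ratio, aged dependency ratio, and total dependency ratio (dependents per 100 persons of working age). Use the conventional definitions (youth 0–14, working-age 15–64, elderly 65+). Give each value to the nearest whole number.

0–14: 7,435 + 3,890 = 11,325
15–64: 3,642 + 5,703 + 6,508 + 8,437 + 5,370 + 3,006 = 32,666
65+: 2,344
Youth dependency ratio = 11,325 / 32,666 × 100 = 35
Old-age dependency ratio = 2,344 / 32,666 × 100 = 7
Total dependency ratio = (11,325 + 2,344) / 32,666 × 100 = 13,669 / 32,666 × 100 = 42

Youth dependency ratio: 35
Old-age dependency ratio: 7
Total dependency ratio: 42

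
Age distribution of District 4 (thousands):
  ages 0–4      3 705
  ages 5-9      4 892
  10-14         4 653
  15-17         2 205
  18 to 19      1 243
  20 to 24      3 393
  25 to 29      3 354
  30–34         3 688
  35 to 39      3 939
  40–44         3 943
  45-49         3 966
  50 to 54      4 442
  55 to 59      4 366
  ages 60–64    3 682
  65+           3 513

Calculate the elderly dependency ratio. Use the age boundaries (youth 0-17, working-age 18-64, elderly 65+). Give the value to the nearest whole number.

Old-age dependency ratio: 10

0–17: 3 705 + 4 892 + 4 653 + 2 205 = 15 455
18–64: 1 243 + 3 393 + 3 354 + 3 688 + 3 939 + 3 943 + 3 966 + 4 442 + 4 366 + 3 682 = 36 016
65+: 3 513
Old-age dependency ratio = 3 513 / 36 016 × 100 = 10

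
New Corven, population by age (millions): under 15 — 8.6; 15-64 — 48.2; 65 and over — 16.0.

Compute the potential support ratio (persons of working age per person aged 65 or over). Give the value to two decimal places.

Potential support ratio = 48.2 / 16.0 = 3.01

Potential support ratio: 3.01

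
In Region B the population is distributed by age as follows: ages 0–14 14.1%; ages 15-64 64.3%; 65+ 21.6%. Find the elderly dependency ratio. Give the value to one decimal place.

Old-age dependency ratio: 33.6

Old-age dependency ratio = 21.6 / 64.3 × 100 = 33.6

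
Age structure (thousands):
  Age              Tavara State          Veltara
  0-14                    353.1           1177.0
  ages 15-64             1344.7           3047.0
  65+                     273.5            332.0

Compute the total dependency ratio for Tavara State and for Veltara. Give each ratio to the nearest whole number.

Tavara State: 47
Veltara: 50

Tavara State: (353.1 + 273.5) / 1344.7 × 100 = 626.6 / 1344.7 × 100 = 47
Veltara: (1177.0 + 332.0) / 3047.0 × 100 = 1509.0 / 3047.0 × 100 = 50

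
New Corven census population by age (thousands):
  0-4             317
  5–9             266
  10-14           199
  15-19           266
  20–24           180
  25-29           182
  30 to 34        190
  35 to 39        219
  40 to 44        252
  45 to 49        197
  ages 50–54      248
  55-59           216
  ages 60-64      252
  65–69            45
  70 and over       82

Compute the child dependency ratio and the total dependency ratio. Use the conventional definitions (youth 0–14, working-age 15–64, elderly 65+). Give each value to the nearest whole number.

0–14: 317 + 266 + 199 = 782
15–64: 266 + 180 + 182 + 190 + 219 + 252 + 197 + 248 + 216 + 252 = 2202
65+: 45 + 82 = 127
Youth dependency ratio = 782 / 2202 × 100 = 36
Total dependency ratio = (782 + 127) / 2202 × 100 = 909 / 2202 × 100 = 41

Youth dependency ratio: 36
Total dependency ratio: 41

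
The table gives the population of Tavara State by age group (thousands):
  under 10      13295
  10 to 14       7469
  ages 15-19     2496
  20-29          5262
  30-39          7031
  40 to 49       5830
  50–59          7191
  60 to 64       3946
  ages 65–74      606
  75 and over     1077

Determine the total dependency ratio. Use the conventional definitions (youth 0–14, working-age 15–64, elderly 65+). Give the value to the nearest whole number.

0–14: 13295 + 7469 = 20764
15–64: 2496 + 5262 + 7031 + 5830 + 7191 + 3946 = 31756
65+: 606 + 1077 = 1683
Total dependency ratio = (20764 + 1683) / 31756 × 100 = 22447 / 31756 × 100 = 71

Total dependency ratio: 71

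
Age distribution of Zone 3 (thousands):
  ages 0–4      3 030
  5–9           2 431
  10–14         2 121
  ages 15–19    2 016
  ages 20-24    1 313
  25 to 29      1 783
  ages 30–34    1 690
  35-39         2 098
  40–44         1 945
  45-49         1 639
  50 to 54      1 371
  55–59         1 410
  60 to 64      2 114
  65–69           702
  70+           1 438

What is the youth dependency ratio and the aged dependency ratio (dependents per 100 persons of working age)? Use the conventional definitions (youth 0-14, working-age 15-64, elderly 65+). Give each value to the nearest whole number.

Youth dependency ratio: 44
Old-age dependency ratio: 12

0–14: 3 030 + 2 431 + 2 121 = 7 582
15–64: 2 016 + 1 313 + 1 783 + 1 690 + 2 098 + 1 945 + 1 639 + 1 371 + 1 410 + 2 114 = 17 379
65+: 702 + 1 438 = 2 140
Youth dependency ratio = 7 582 / 17 379 × 100 = 44
Old-age dependency ratio = 2 140 / 17 379 × 100 = 12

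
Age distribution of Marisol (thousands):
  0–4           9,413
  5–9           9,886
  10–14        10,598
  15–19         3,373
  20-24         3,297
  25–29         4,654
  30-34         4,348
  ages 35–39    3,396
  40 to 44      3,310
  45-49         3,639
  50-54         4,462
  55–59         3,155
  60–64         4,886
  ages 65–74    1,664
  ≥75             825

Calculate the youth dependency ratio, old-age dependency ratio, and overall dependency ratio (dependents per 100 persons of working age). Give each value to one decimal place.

Youth dependency ratio: 77.6
Old-age dependency ratio: 6.5
Total dependency ratio: 84.1

0–14: 9,413 + 9,886 + 10,598 = 29,897
15–64: 3,373 + 3,297 + 4,654 + 4,348 + 3,396 + 3,310 + 3,639 + 4,462 + 3,155 + 4,886 = 38,520
65+: 1,664 + 825 = 2,489
Youth dependency ratio = 29,897 / 38,520 × 100 = 77.6
Old-age dependency ratio = 2,489 / 38,520 × 100 = 6.5
Total dependency ratio = (29,897 + 2,489) / 38,520 × 100 = 32,386 / 38,520 × 100 = 84.1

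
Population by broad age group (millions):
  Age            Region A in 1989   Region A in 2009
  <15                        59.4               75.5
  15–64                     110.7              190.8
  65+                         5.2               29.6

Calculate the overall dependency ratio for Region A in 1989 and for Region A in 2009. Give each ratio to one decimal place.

Region A in 1989: (59.4 + 5.2) / 110.7 × 100 = 64.6 / 110.7 × 100 = 58.4
Region A in 2009: (75.5 + 29.6) / 190.8 × 100 = 105.1 / 190.8 × 100 = 55.1

Region A in 1989: 58.4
Region A in 2009: 55.1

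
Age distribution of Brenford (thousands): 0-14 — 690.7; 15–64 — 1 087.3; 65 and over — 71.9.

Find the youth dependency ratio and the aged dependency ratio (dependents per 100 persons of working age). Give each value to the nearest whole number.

Youth dependency ratio = 690.7 / 1 087.3 × 100 = 64
Old-age dependency ratio = 71.9 / 1 087.3 × 100 = 7

Youth dependency ratio: 64
Old-age dependency ratio: 7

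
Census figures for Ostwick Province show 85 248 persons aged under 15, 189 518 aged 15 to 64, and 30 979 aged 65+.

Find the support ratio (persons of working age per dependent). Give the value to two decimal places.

Support ratio = 189 518 / (85 248 + 30 979) = 189 518 / 116 227 = 1.63

Support ratio: 1.63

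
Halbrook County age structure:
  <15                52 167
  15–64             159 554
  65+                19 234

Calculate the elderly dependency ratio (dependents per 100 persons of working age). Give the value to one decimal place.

Old-age dependency ratio = 19 234 / 159 554 × 100 = 12.1

Old-age dependency ratio: 12.1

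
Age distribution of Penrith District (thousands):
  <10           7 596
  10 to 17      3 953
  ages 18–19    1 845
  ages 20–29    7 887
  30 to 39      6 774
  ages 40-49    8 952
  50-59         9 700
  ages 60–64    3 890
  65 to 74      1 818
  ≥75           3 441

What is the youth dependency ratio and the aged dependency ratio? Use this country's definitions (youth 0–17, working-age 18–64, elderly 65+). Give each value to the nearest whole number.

0–17: 7 596 + 3 953 = 11 549
18–64: 1 845 + 7 887 + 6 774 + 8 952 + 9 700 + 3 890 = 39 048
65+: 1 818 + 3 441 = 5 259
Youth dependency ratio = 11 549 / 39 048 × 100 = 30
Old-age dependency ratio = 5 259 / 39 048 × 100 = 13

Youth dependency ratio: 30
Old-age dependency ratio: 13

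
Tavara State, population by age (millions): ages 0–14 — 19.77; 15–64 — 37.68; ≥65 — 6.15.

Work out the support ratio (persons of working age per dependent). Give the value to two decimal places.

Support ratio: 1.45

Support ratio = 37.68 / (19.77 + 6.15) = 37.68 / 25.92 = 1.45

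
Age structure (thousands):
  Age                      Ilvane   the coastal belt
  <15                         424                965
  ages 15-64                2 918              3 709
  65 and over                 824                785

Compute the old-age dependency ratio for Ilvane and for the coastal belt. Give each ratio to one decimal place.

Ilvane: 28.2
the coastal belt: 21.2

Ilvane: 824 / 2 918 × 100 = 28.2
the coastal belt: 785 / 3 709 × 100 = 21.2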